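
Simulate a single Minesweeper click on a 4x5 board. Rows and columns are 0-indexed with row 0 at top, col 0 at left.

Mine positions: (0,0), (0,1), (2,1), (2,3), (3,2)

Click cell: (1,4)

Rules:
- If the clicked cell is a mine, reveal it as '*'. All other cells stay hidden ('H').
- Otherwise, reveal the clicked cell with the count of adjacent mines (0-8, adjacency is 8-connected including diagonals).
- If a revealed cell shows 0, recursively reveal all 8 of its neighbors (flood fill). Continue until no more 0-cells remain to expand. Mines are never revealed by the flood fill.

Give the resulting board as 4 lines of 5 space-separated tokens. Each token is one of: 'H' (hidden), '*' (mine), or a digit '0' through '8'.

H H H H H
H H H H 1
H H H H H
H H H H H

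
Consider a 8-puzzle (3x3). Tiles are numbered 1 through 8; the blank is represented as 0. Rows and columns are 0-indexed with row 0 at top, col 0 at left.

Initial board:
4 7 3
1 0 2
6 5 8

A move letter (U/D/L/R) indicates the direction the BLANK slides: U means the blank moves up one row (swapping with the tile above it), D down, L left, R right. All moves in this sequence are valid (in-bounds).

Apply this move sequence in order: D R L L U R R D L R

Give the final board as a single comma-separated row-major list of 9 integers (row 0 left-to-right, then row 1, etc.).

Answer: 4, 7, 3, 5, 2, 8, 1, 6, 0

Derivation:
After move 1 (D):
4 7 3
1 5 2
6 0 8

After move 2 (R):
4 7 3
1 5 2
6 8 0

After move 3 (L):
4 7 3
1 5 2
6 0 8

After move 4 (L):
4 7 3
1 5 2
0 6 8

After move 5 (U):
4 7 3
0 5 2
1 6 8

After move 6 (R):
4 7 3
5 0 2
1 6 8

After move 7 (R):
4 7 3
5 2 0
1 6 8

After move 8 (D):
4 7 3
5 2 8
1 6 0

After move 9 (L):
4 7 3
5 2 8
1 0 6

After move 10 (R):
4 7 3
5 2 8
1 6 0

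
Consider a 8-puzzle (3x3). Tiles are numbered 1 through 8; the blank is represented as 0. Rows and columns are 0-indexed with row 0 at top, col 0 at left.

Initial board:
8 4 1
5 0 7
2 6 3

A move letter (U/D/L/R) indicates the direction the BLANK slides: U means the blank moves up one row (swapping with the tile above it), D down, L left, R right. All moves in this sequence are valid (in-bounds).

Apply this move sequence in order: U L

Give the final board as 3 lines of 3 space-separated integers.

Answer: 0 8 1
5 4 7
2 6 3

Derivation:
After move 1 (U):
8 0 1
5 4 7
2 6 3

After move 2 (L):
0 8 1
5 4 7
2 6 3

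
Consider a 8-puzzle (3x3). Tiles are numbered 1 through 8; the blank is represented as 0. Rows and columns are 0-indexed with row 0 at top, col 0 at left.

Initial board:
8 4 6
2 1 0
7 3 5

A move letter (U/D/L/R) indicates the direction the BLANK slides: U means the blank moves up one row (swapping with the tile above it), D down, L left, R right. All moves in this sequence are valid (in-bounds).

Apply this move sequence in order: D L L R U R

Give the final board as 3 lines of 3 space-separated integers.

Answer: 8 4 6
2 5 0
7 1 3

Derivation:
After move 1 (D):
8 4 6
2 1 5
7 3 0

After move 2 (L):
8 4 6
2 1 5
7 0 3

After move 3 (L):
8 4 6
2 1 5
0 7 3

After move 4 (R):
8 4 6
2 1 5
7 0 3

After move 5 (U):
8 4 6
2 0 5
7 1 3

After move 6 (R):
8 4 6
2 5 0
7 1 3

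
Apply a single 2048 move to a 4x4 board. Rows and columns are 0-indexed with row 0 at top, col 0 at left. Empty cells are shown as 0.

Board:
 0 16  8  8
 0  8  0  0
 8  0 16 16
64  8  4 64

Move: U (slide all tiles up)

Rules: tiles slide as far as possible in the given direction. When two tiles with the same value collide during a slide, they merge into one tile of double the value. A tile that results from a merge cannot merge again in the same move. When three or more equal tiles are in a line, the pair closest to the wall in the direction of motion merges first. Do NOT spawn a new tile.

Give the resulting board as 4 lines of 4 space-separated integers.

Slide up:
col 0: [0, 0, 8, 64] -> [8, 64, 0, 0]
col 1: [16, 8, 0, 8] -> [16, 16, 0, 0]
col 2: [8, 0, 16, 4] -> [8, 16, 4, 0]
col 3: [8, 0, 16, 64] -> [8, 16, 64, 0]

Answer:  8 16  8  8
64 16 16 16
 0  0  4 64
 0  0  0  0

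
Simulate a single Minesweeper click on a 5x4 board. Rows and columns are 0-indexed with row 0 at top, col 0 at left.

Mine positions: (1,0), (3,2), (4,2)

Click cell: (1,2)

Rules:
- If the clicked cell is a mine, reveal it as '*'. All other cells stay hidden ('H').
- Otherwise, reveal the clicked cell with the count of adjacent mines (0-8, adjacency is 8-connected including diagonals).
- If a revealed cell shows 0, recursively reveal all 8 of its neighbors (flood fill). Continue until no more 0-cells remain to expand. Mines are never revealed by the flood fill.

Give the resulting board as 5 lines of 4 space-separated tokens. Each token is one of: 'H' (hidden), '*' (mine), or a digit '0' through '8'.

H 1 0 0
H 1 0 0
H 2 1 1
H H H H
H H H H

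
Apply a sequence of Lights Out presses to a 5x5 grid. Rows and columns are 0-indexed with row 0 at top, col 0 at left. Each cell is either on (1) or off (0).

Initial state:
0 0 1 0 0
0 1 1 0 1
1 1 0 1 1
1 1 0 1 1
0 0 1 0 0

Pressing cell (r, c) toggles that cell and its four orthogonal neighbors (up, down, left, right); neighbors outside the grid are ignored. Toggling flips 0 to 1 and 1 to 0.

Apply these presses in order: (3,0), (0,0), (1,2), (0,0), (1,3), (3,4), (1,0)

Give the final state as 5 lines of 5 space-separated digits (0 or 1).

After press 1 at (3,0):
0 0 1 0 0
0 1 1 0 1
0 1 0 1 1
0 0 0 1 1
1 0 1 0 0

After press 2 at (0,0):
1 1 1 0 0
1 1 1 0 1
0 1 0 1 1
0 0 0 1 1
1 0 1 0 0

After press 3 at (1,2):
1 1 0 0 0
1 0 0 1 1
0 1 1 1 1
0 0 0 1 1
1 0 1 0 0

After press 4 at (0,0):
0 0 0 0 0
0 0 0 1 1
0 1 1 1 1
0 0 0 1 1
1 0 1 0 0

After press 5 at (1,3):
0 0 0 1 0
0 0 1 0 0
0 1 1 0 1
0 0 0 1 1
1 0 1 0 0

After press 6 at (3,4):
0 0 0 1 0
0 0 1 0 0
0 1 1 0 0
0 0 0 0 0
1 0 1 0 1

After press 7 at (1,0):
1 0 0 1 0
1 1 1 0 0
1 1 1 0 0
0 0 0 0 0
1 0 1 0 1

Answer: 1 0 0 1 0
1 1 1 0 0
1 1 1 0 0
0 0 0 0 0
1 0 1 0 1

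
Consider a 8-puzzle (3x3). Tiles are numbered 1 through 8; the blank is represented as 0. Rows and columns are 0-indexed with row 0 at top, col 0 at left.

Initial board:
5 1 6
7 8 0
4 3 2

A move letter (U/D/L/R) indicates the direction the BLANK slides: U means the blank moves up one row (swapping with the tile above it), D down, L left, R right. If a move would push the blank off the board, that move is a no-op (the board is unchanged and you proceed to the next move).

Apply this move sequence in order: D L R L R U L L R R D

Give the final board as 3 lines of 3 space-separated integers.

Answer: 5 1 6
7 8 2
4 3 0

Derivation:
After move 1 (D):
5 1 6
7 8 2
4 3 0

After move 2 (L):
5 1 6
7 8 2
4 0 3

After move 3 (R):
5 1 6
7 8 2
4 3 0

After move 4 (L):
5 1 6
7 8 2
4 0 3

After move 5 (R):
5 1 6
7 8 2
4 3 0

After move 6 (U):
5 1 6
7 8 0
4 3 2

After move 7 (L):
5 1 6
7 0 8
4 3 2

After move 8 (L):
5 1 6
0 7 8
4 3 2

After move 9 (R):
5 1 6
7 0 8
4 3 2

After move 10 (R):
5 1 6
7 8 0
4 3 2

After move 11 (D):
5 1 6
7 8 2
4 3 0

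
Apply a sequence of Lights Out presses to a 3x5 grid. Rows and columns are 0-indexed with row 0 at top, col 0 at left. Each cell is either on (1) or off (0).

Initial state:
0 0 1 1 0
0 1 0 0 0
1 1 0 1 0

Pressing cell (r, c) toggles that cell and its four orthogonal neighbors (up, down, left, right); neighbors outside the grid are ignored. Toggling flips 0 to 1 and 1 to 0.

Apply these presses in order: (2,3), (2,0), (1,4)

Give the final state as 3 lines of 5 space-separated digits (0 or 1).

After press 1 at (2,3):
0 0 1 1 0
0 1 0 1 0
1 1 1 0 1

After press 2 at (2,0):
0 0 1 1 0
1 1 0 1 0
0 0 1 0 1

After press 3 at (1,4):
0 0 1 1 1
1 1 0 0 1
0 0 1 0 0

Answer: 0 0 1 1 1
1 1 0 0 1
0 0 1 0 0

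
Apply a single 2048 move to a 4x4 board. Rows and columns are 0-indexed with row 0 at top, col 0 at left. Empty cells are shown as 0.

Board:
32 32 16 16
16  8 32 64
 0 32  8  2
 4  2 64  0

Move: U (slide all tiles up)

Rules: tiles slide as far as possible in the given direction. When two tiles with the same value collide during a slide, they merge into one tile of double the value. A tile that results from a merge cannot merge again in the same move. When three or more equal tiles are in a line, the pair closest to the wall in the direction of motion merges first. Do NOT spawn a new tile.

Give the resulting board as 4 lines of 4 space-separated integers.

Answer: 32 32 16 16
16  8 32 64
 4 32  8  2
 0  2 64  0

Derivation:
Slide up:
col 0: [32, 16, 0, 4] -> [32, 16, 4, 0]
col 1: [32, 8, 32, 2] -> [32, 8, 32, 2]
col 2: [16, 32, 8, 64] -> [16, 32, 8, 64]
col 3: [16, 64, 2, 0] -> [16, 64, 2, 0]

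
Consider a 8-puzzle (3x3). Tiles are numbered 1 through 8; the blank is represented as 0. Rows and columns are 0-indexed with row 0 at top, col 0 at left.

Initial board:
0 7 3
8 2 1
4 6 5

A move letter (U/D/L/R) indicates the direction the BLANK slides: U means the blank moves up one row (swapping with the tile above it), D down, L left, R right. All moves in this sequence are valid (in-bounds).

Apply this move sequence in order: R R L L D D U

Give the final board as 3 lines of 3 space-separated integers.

Answer: 8 7 3
0 2 1
4 6 5

Derivation:
After move 1 (R):
7 0 3
8 2 1
4 6 5

After move 2 (R):
7 3 0
8 2 1
4 6 5

After move 3 (L):
7 0 3
8 2 1
4 6 5

After move 4 (L):
0 7 3
8 2 1
4 6 5

After move 5 (D):
8 7 3
0 2 1
4 6 5

After move 6 (D):
8 7 3
4 2 1
0 6 5

After move 7 (U):
8 7 3
0 2 1
4 6 5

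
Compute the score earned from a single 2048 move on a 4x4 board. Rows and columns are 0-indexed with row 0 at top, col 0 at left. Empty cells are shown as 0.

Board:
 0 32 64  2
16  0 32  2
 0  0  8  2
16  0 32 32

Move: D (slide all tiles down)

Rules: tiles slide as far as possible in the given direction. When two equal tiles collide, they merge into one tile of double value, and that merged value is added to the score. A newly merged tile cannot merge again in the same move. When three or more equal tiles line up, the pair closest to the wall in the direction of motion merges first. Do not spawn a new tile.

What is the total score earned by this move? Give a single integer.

Slide down:
col 0: [0, 16, 0, 16] -> [0, 0, 0, 32]  score +32 (running 32)
col 1: [32, 0, 0, 0] -> [0, 0, 0, 32]  score +0 (running 32)
col 2: [64, 32, 8, 32] -> [64, 32, 8, 32]  score +0 (running 32)
col 3: [2, 2, 2, 32] -> [0, 2, 4, 32]  score +4 (running 36)
Board after move:
 0  0 64  0
 0  0 32  2
 0  0  8  4
32 32 32 32

Answer: 36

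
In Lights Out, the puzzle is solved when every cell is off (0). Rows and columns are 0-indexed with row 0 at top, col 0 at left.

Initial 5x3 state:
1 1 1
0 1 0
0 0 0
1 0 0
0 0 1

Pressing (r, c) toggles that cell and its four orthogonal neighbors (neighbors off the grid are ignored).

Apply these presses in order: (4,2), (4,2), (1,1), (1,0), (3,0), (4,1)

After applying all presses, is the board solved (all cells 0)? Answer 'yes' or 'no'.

Answer: no

Derivation:
After press 1 at (4,2):
1 1 1
0 1 0
0 0 0
1 0 1
0 1 0

After press 2 at (4,2):
1 1 1
0 1 0
0 0 0
1 0 0
0 0 1

After press 3 at (1,1):
1 0 1
1 0 1
0 1 0
1 0 0
0 0 1

After press 4 at (1,0):
0 0 1
0 1 1
1 1 0
1 0 0
0 0 1

After press 5 at (3,0):
0 0 1
0 1 1
0 1 0
0 1 0
1 0 1

After press 6 at (4,1):
0 0 1
0 1 1
0 1 0
0 0 0
0 1 0

Lights still on: 5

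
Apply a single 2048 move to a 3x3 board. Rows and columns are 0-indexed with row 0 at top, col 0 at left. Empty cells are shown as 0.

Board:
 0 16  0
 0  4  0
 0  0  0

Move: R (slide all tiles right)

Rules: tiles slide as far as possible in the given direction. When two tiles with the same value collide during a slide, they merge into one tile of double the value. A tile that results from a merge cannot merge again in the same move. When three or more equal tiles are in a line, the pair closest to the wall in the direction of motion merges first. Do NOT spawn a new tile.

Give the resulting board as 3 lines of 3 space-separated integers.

Slide right:
row 0: [0, 16, 0] -> [0, 0, 16]
row 1: [0, 4, 0] -> [0, 0, 4]
row 2: [0, 0, 0] -> [0, 0, 0]

Answer:  0  0 16
 0  0  4
 0  0  0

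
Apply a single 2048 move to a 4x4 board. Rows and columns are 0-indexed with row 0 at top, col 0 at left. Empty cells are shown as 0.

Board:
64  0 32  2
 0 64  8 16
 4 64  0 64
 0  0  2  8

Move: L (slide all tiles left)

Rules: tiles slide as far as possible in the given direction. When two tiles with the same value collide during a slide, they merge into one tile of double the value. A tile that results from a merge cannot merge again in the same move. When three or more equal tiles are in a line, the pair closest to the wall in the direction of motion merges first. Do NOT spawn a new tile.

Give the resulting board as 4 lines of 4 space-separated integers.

Answer:  64  32   2   0
 64   8  16   0
  4 128   0   0
  2   8   0   0

Derivation:
Slide left:
row 0: [64, 0, 32, 2] -> [64, 32, 2, 0]
row 1: [0, 64, 8, 16] -> [64, 8, 16, 0]
row 2: [4, 64, 0, 64] -> [4, 128, 0, 0]
row 3: [0, 0, 2, 8] -> [2, 8, 0, 0]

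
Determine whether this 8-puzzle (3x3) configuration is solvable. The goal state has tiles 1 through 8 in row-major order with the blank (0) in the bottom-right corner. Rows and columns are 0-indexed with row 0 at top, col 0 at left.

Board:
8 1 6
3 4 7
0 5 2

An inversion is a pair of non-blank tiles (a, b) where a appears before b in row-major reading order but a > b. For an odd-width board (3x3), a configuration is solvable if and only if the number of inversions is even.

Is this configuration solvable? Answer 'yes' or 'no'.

Inversions (pairs i<j in row-major order where tile[i] > tile[j] > 0): 16
16 is even, so the puzzle is solvable.

Answer: yes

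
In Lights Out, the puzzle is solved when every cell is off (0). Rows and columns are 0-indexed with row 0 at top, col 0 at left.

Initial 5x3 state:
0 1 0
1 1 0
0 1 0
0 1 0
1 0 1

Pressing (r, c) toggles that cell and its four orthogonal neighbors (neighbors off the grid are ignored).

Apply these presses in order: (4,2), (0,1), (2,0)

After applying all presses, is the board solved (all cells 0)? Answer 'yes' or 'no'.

After press 1 at (4,2):
0 1 0
1 1 0
0 1 0
0 1 1
1 1 0

After press 2 at (0,1):
1 0 1
1 0 0
0 1 0
0 1 1
1 1 0

After press 3 at (2,0):
1 0 1
0 0 0
1 0 0
1 1 1
1 1 0

Lights still on: 8

Answer: no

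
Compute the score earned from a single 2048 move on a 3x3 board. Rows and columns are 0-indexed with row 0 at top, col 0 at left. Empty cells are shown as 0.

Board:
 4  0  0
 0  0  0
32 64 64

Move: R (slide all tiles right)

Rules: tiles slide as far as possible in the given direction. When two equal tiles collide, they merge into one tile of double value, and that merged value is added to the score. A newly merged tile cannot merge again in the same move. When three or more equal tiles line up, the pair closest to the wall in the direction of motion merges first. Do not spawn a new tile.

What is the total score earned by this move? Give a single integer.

Slide right:
row 0: [4, 0, 0] -> [0, 0, 4]  score +0 (running 0)
row 1: [0, 0, 0] -> [0, 0, 0]  score +0 (running 0)
row 2: [32, 64, 64] -> [0, 32, 128]  score +128 (running 128)
Board after move:
  0   0   4
  0   0   0
  0  32 128

Answer: 128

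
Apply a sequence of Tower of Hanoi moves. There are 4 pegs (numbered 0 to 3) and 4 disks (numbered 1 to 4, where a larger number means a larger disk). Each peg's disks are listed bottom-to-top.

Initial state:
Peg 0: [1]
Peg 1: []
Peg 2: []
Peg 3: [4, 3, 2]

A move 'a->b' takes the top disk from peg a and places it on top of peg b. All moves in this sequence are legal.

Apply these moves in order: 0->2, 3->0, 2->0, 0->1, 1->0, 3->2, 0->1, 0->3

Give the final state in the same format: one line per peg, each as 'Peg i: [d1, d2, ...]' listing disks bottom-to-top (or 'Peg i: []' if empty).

After move 1 (0->2):
Peg 0: []
Peg 1: []
Peg 2: [1]
Peg 3: [4, 3, 2]

After move 2 (3->0):
Peg 0: [2]
Peg 1: []
Peg 2: [1]
Peg 3: [4, 3]

After move 3 (2->0):
Peg 0: [2, 1]
Peg 1: []
Peg 2: []
Peg 3: [4, 3]

After move 4 (0->1):
Peg 0: [2]
Peg 1: [1]
Peg 2: []
Peg 3: [4, 3]

After move 5 (1->0):
Peg 0: [2, 1]
Peg 1: []
Peg 2: []
Peg 3: [4, 3]

After move 6 (3->2):
Peg 0: [2, 1]
Peg 1: []
Peg 2: [3]
Peg 3: [4]

After move 7 (0->1):
Peg 0: [2]
Peg 1: [1]
Peg 2: [3]
Peg 3: [4]

After move 8 (0->3):
Peg 0: []
Peg 1: [1]
Peg 2: [3]
Peg 3: [4, 2]

Answer: Peg 0: []
Peg 1: [1]
Peg 2: [3]
Peg 3: [4, 2]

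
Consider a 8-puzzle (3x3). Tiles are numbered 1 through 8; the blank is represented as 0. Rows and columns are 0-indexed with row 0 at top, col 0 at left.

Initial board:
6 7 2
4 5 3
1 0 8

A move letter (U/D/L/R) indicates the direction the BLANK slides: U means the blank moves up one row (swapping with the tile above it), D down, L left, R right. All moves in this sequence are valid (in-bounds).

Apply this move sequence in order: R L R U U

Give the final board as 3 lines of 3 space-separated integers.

Answer: 6 7 0
4 5 2
1 8 3

Derivation:
After move 1 (R):
6 7 2
4 5 3
1 8 0

After move 2 (L):
6 7 2
4 5 3
1 0 8

After move 3 (R):
6 7 2
4 5 3
1 8 0

After move 4 (U):
6 7 2
4 5 0
1 8 3

After move 5 (U):
6 7 0
4 5 2
1 8 3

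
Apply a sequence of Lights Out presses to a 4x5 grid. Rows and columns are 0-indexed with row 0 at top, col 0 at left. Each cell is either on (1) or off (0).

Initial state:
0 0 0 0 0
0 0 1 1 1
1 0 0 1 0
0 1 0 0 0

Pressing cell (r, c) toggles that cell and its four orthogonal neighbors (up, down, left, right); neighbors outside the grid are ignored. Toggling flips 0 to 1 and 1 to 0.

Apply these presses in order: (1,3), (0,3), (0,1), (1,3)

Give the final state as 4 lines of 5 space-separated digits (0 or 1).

Answer: 1 1 0 1 1
0 1 1 0 1
1 0 0 1 0
0 1 0 0 0

Derivation:
After press 1 at (1,3):
0 0 0 1 0
0 0 0 0 0
1 0 0 0 0
0 1 0 0 0

After press 2 at (0,3):
0 0 1 0 1
0 0 0 1 0
1 0 0 0 0
0 1 0 0 0

After press 3 at (0,1):
1 1 0 0 1
0 1 0 1 0
1 0 0 0 0
0 1 0 0 0

After press 4 at (1,3):
1 1 0 1 1
0 1 1 0 1
1 0 0 1 0
0 1 0 0 0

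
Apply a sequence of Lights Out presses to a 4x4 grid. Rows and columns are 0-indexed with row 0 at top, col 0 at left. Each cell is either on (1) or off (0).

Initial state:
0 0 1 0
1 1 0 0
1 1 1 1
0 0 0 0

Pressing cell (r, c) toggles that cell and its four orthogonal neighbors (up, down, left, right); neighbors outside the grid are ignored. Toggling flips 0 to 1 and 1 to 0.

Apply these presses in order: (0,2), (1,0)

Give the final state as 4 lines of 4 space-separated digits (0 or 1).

Answer: 1 1 0 1
0 0 1 0
0 1 1 1
0 0 0 0

Derivation:
After press 1 at (0,2):
0 1 0 1
1 1 1 0
1 1 1 1
0 0 0 0

After press 2 at (1,0):
1 1 0 1
0 0 1 0
0 1 1 1
0 0 0 0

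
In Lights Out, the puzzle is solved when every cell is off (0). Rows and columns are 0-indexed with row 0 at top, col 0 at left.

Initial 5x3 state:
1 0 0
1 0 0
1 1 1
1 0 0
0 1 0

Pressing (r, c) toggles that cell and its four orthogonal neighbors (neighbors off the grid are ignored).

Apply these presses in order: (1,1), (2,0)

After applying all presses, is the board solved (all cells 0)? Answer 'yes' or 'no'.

After press 1 at (1,1):
1 1 0
0 1 1
1 0 1
1 0 0
0 1 0

After press 2 at (2,0):
1 1 0
1 1 1
0 1 1
0 0 0
0 1 0

Lights still on: 8

Answer: no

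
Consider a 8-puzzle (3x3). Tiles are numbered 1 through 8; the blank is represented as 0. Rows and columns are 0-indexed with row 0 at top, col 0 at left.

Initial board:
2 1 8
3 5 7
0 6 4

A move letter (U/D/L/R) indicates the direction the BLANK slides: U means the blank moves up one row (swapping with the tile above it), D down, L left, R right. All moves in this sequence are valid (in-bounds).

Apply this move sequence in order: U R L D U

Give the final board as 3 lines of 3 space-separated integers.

After move 1 (U):
2 1 8
0 5 7
3 6 4

After move 2 (R):
2 1 8
5 0 7
3 6 4

After move 3 (L):
2 1 8
0 5 7
3 6 4

After move 4 (D):
2 1 8
3 5 7
0 6 4

After move 5 (U):
2 1 8
0 5 7
3 6 4

Answer: 2 1 8
0 5 7
3 6 4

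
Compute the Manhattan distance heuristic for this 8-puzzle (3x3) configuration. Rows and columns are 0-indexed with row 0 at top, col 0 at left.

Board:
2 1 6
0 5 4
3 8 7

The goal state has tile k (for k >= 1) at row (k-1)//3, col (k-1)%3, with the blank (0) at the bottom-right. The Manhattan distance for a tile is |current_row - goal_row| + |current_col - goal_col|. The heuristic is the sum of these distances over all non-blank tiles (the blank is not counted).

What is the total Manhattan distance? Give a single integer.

Answer: 11

Derivation:
Tile 2: (0,0)->(0,1) = 1
Tile 1: (0,1)->(0,0) = 1
Tile 6: (0,2)->(1,2) = 1
Tile 5: (1,1)->(1,1) = 0
Tile 4: (1,2)->(1,0) = 2
Tile 3: (2,0)->(0,2) = 4
Tile 8: (2,1)->(2,1) = 0
Tile 7: (2,2)->(2,0) = 2
Sum: 1 + 1 + 1 + 0 + 2 + 4 + 0 + 2 = 11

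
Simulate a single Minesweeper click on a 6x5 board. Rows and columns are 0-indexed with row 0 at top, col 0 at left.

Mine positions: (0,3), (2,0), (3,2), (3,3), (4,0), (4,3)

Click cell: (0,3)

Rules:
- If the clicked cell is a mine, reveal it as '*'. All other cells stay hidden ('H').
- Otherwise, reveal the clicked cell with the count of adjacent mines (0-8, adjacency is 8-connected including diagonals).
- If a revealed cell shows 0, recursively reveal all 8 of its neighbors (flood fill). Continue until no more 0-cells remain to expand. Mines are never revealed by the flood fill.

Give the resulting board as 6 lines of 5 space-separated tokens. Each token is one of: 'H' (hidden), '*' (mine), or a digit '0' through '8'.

H H H * H
H H H H H
H H H H H
H H H H H
H H H H H
H H H H H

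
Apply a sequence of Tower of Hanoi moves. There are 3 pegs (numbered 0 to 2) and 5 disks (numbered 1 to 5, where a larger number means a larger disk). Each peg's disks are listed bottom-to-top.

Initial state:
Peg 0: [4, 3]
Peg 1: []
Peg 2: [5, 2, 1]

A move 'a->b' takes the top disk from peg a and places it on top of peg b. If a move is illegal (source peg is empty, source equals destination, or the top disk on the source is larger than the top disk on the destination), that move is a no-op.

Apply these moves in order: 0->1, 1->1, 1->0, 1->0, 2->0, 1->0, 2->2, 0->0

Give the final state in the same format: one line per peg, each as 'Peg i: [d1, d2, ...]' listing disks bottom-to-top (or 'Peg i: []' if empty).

After move 1 (0->1):
Peg 0: [4]
Peg 1: [3]
Peg 2: [5, 2, 1]

After move 2 (1->1):
Peg 0: [4]
Peg 1: [3]
Peg 2: [5, 2, 1]

After move 3 (1->0):
Peg 0: [4, 3]
Peg 1: []
Peg 2: [5, 2, 1]

After move 4 (1->0):
Peg 0: [4, 3]
Peg 1: []
Peg 2: [5, 2, 1]

After move 5 (2->0):
Peg 0: [4, 3, 1]
Peg 1: []
Peg 2: [5, 2]

After move 6 (1->0):
Peg 0: [4, 3, 1]
Peg 1: []
Peg 2: [5, 2]

After move 7 (2->2):
Peg 0: [4, 3, 1]
Peg 1: []
Peg 2: [5, 2]

After move 8 (0->0):
Peg 0: [4, 3, 1]
Peg 1: []
Peg 2: [5, 2]

Answer: Peg 0: [4, 3, 1]
Peg 1: []
Peg 2: [5, 2]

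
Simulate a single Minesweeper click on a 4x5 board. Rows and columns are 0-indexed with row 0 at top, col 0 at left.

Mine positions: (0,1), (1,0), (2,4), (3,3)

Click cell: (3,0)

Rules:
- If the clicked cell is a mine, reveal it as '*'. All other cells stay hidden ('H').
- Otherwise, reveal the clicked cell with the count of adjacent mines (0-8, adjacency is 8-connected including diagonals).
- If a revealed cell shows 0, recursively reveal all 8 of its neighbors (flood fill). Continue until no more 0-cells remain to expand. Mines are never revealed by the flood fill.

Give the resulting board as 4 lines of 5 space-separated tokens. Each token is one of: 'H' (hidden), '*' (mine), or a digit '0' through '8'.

H H H H H
H H H H H
1 1 1 H H
0 0 1 H H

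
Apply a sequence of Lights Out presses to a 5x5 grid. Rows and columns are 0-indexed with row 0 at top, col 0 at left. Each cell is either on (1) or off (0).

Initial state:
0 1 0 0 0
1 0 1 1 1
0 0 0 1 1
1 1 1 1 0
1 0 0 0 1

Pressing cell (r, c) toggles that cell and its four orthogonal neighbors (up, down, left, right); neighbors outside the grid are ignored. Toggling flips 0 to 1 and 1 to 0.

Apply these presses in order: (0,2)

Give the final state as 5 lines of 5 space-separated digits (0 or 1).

Answer: 0 0 1 1 0
1 0 0 1 1
0 0 0 1 1
1 1 1 1 0
1 0 0 0 1

Derivation:
After press 1 at (0,2):
0 0 1 1 0
1 0 0 1 1
0 0 0 1 1
1 1 1 1 0
1 0 0 0 1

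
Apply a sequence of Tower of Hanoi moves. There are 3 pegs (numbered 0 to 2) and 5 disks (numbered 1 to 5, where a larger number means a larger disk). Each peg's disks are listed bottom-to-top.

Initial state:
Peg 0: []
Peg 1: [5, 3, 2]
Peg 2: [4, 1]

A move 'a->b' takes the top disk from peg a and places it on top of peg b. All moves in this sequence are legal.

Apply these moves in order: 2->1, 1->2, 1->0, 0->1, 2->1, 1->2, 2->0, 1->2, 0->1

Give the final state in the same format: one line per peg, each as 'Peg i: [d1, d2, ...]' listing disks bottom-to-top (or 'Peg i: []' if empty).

Answer: Peg 0: []
Peg 1: [5, 3, 1]
Peg 2: [4, 2]

Derivation:
After move 1 (2->1):
Peg 0: []
Peg 1: [5, 3, 2, 1]
Peg 2: [4]

After move 2 (1->2):
Peg 0: []
Peg 1: [5, 3, 2]
Peg 2: [4, 1]

After move 3 (1->0):
Peg 0: [2]
Peg 1: [5, 3]
Peg 2: [4, 1]

After move 4 (0->1):
Peg 0: []
Peg 1: [5, 3, 2]
Peg 2: [4, 1]

After move 5 (2->1):
Peg 0: []
Peg 1: [5, 3, 2, 1]
Peg 2: [4]

After move 6 (1->2):
Peg 0: []
Peg 1: [5, 3, 2]
Peg 2: [4, 1]

After move 7 (2->0):
Peg 0: [1]
Peg 1: [5, 3, 2]
Peg 2: [4]

After move 8 (1->2):
Peg 0: [1]
Peg 1: [5, 3]
Peg 2: [4, 2]

After move 9 (0->1):
Peg 0: []
Peg 1: [5, 3, 1]
Peg 2: [4, 2]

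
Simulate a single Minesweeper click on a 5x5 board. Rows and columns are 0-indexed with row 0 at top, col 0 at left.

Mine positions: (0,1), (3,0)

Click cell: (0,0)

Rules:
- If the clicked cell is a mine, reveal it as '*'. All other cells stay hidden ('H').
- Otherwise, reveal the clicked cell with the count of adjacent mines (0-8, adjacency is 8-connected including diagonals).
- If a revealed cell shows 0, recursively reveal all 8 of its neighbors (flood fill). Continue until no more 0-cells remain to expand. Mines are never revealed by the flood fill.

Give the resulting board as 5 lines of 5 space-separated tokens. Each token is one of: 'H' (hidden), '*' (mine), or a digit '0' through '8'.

1 H H H H
H H H H H
H H H H H
H H H H H
H H H H H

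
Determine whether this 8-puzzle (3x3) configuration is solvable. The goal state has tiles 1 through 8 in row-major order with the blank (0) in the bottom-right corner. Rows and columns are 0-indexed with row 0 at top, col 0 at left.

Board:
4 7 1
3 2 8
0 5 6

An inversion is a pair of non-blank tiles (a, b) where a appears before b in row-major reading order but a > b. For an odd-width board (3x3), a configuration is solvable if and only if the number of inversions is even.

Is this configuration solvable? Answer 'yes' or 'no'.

Answer: no

Derivation:
Inversions (pairs i<j in row-major order where tile[i] > tile[j] > 0): 11
11 is odd, so the puzzle is not solvable.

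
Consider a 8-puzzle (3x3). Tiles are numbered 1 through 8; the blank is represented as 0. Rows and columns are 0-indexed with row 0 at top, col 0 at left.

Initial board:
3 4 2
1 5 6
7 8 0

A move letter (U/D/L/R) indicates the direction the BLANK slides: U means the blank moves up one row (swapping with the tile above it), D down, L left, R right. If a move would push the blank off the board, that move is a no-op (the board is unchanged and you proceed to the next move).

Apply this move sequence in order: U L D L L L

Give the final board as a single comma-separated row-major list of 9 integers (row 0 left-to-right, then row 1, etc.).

After move 1 (U):
3 4 2
1 5 0
7 8 6

After move 2 (L):
3 4 2
1 0 5
7 8 6

After move 3 (D):
3 4 2
1 8 5
7 0 6

After move 4 (L):
3 4 2
1 8 5
0 7 6

After move 5 (L):
3 4 2
1 8 5
0 7 6

After move 6 (L):
3 4 2
1 8 5
0 7 6

Answer: 3, 4, 2, 1, 8, 5, 0, 7, 6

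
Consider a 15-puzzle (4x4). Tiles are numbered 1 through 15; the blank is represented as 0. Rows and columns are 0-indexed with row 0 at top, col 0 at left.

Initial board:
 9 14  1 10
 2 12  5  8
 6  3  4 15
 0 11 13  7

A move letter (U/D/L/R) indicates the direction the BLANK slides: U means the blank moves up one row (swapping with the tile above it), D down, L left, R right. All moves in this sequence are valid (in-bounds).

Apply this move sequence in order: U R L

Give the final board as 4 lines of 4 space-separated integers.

After move 1 (U):
 9 14  1 10
 2 12  5  8
 0  3  4 15
 6 11 13  7

After move 2 (R):
 9 14  1 10
 2 12  5  8
 3  0  4 15
 6 11 13  7

After move 3 (L):
 9 14  1 10
 2 12  5  8
 0  3  4 15
 6 11 13  7

Answer:  9 14  1 10
 2 12  5  8
 0  3  4 15
 6 11 13  7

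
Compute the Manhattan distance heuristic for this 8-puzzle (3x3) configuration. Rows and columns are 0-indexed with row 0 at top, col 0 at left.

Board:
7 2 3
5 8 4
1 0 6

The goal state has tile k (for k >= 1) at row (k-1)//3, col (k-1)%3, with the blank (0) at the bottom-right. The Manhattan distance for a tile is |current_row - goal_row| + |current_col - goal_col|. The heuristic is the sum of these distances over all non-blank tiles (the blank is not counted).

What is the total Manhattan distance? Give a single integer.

Tile 7: (0,0)->(2,0) = 2
Tile 2: (0,1)->(0,1) = 0
Tile 3: (0,2)->(0,2) = 0
Tile 5: (1,0)->(1,1) = 1
Tile 8: (1,1)->(2,1) = 1
Tile 4: (1,2)->(1,0) = 2
Tile 1: (2,0)->(0,0) = 2
Tile 6: (2,2)->(1,2) = 1
Sum: 2 + 0 + 0 + 1 + 1 + 2 + 2 + 1 = 9

Answer: 9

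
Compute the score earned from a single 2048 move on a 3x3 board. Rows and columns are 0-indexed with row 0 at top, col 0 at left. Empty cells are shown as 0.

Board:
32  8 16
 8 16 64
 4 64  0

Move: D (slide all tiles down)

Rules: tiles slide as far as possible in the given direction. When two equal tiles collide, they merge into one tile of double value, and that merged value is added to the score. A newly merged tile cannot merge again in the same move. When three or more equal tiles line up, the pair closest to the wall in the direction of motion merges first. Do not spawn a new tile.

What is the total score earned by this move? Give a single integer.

Answer: 0

Derivation:
Slide down:
col 0: [32, 8, 4] -> [32, 8, 4]  score +0 (running 0)
col 1: [8, 16, 64] -> [8, 16, 64]  score +0 (running 0)
col 2: [16, 64, 0] -> [0, 16, 64]  score +0 (running 0)
Board after move:
32  8  0
 8 16 16
 4 64 64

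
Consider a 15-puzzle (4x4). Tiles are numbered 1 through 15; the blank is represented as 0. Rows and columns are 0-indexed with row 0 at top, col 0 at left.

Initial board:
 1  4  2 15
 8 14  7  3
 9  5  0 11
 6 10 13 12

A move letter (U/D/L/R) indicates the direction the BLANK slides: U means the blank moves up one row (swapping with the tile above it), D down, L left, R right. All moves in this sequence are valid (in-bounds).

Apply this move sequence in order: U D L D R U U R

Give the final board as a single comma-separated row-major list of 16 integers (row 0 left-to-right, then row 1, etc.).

Answer: 1, 4, 2, 15, 8, 14, 3, 0, 9, 10, 7, 11, 6, 13, 5, 12

Derivation:
After move 1 (U):
 1  4  2 15
 8 14  0  3
 9  5  7 11
 6 10 13 12

After move 2 (D):
 1  4  2 15
 8 14  7  3
 9  5  0 11
 6 10 13 12

After move 3 (L):
 1  4  2 15
 8 14  7  3
 9  0  5 11
 6 10 13 12

After move 4 (D):
 1  4  2 15
 8 14  7  3
 9 10  5 11
 6  0 13 12

After move 5 (R):
 1  4  2 15
 8 14  7  3
 9 10  5 11
 6 13  0 12

After move 6 (U):
 1  4  2 15
 8 14  7  3
 9 10  0 11
 6 13  5 12

After move 7 (U):
 1  4  2 15
 8 14  0  3
 9 10  7 11
 6 13  5 12

After move 8 (R):
 1  4  2 15
 8 14  3  0
 9 10  7 11
 6 13  5 12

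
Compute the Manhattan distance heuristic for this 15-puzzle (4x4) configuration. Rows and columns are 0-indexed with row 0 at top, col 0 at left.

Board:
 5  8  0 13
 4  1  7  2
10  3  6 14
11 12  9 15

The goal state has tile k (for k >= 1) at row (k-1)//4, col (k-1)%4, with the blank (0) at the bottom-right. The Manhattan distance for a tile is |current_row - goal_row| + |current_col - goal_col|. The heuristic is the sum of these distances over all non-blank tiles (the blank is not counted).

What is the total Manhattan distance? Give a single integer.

Tile 5: at (0,0), goal (1,0), distance |0-1|+|0-0| = 1
Tile 8: at (0,1), goal (1,3), distance |0-1|+|1-3| = 3
Tile 13: at (0,3), goal (3,0), distance |0-3|+|3-0| = 6
Tile 4: at (1,0), goal (0,3), distance |1-0|+|0-3| = 4
Tile 1: at (1,1), goal (0,0), distance |1-0|+|1-0| = 2
Tile 7: at (1,2), goal (1,2), distance |1-1|+|2-2| = 0
Tile 2: at (1,3), goal (0,1), distance |1-0|+|3-1| = 3
Tile 10: at (2,0), goal (2,1), distance |2-2|+|0-1| = 1
Tile 3: at (2,1), goal (0,2), distance |2-0|+|1-2| = 3
Tile 6: at (2,2), goal (1,1), distance |2-1|+|2-1| = 2
Tile 14: at (2,3), goal (3,1), distance |2-3|+|3-1| = 3
Tile 11: at (3,0), goal (2,2), distance |3-2|+|0-2| = 3
Tile 12: at (3,1), goal (2,3), distance |3-2|+|1-3| = 3
Tile 9: at (3,2), goal (2,0), distance |3-2|+|2-0| = 3
Tile 15: at (3,3), goal (3,2), distance |3-3|+|3-2| = 1
Sum: 1 + 3 + 6 + 4 + 2 + 0 + 3 + 1 + 3 + 2 + 3 + 3 + 3 + 3 + 1 = 38

Answer: 38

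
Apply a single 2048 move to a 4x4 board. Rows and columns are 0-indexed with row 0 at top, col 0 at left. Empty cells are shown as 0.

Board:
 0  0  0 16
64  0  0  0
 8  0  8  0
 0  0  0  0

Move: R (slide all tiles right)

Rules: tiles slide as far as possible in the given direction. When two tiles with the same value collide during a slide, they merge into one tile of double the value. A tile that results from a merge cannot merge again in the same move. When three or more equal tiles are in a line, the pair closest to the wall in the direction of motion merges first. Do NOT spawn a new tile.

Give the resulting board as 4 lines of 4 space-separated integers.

Answer:  0  0  0 16
 0  0  0 64
 0  0  0 16
 0  0  0  0

Derivation:
Slide right:
row 0: [0, 0, 0, 16] -> [0, 0, 0, 16]
row 1: [64, 0, 0, 0] -> [0, 0, 0, 64]
row 2: [8, 0, 8, 0] -> [0, 0, 0, 16]
row 3: [0, 0, 0, 0] -> [0, 0, 0, 0]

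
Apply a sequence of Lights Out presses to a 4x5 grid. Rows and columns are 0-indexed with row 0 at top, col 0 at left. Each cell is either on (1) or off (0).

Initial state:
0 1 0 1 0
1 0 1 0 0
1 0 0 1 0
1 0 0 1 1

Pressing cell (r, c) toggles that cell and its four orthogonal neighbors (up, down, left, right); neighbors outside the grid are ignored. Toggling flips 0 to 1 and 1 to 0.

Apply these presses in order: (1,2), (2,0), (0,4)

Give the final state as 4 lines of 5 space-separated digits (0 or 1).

After press 1 at (1,2):
0 1 1 1 0
1 1 0 1 0
1 0 1 1 0
1 0 0 1 1

After press 2 at (2,0):
0 1 1 1 0
0 1 0 1 0
0 1 1 1 0
0 0 0 1 1

After press 3 at (0,4):
0 1 1 0 1
0 1 0 1 1
0 1 1 1 0
0 0 0 1 1

Answer: 0 1 1 0 1
0 1 0 1 1
0 1 1 1 0
0 0 0 1 1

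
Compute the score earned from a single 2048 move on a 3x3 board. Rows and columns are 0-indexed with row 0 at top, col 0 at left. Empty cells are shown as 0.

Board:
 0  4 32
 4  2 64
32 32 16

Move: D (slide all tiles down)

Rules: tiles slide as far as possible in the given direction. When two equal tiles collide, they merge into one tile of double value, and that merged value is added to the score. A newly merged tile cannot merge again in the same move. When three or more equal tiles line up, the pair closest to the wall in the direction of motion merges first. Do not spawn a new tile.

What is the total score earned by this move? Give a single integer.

Slide down:
col 0: [0, 4, 32] -> [0, 4, 32]  score +0 (running 0)
col 1: [4, 2, 32] -> [4, 2, 32]  score +0 (running 0)
col 2: [32, 64, 16] -> [32, 64, 16]  score +0 (running 0)
Board after move:
 0  4 32
 4  2 64
32 32 16

Answer: 0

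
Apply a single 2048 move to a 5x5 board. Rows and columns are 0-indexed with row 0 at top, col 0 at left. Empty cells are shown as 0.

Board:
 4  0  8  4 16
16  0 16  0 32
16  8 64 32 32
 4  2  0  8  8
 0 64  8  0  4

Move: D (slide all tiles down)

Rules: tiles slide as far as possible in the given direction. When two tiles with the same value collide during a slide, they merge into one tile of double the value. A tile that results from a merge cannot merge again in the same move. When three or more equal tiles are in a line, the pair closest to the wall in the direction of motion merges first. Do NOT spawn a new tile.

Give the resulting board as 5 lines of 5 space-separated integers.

Slide down:
col 0: [4, 16, 16, 4, 0] -> [0, 0, 4, 32, 4]
col 1: [0, 0, 8, 2, 64] -> [0, 0, 8, 2, 64]
col 2: [8, 16, 64, 0, 8] -> [0, 8, 16, 64, 8]
col 3: [4, 0, 32, 8, 0] -> [0, 0, 4, 32, 8]
col 4: [16, 32, 32, 8, 4] -> [0, 16, 64, 8, 4]

Answer:  0  0  0  0  0
 0  0  8  0 16
 4  8 16  4 64
32  2 64 32  8
 4 64  8  8  4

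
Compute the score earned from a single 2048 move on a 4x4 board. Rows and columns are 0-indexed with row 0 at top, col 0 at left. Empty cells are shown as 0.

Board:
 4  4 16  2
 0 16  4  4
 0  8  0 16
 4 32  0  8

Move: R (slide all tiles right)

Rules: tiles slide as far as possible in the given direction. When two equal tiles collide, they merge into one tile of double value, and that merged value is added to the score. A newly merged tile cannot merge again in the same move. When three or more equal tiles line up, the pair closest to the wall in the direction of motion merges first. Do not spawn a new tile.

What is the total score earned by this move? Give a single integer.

Slide right:
row 0: [4, 4, 16, 2] -> [0, 8, 16, 2]  score +8 (running 8)
row 1: [0, 16, 4, 4] -> [0, 0, 16, 8]  score +8 (running 16)
row 2: [0, 8, 0, 16] -> [0, 0, 8, 16]  score +0 (running 16)
row 3: [4, 32, 0, 8] -> [0, 4, 32, 8]  score +0 (running 16)
Board after move:
 0  8 16  2
 0  0 16  8
 0  0  8 16
 0  4 32  8

Answer: 16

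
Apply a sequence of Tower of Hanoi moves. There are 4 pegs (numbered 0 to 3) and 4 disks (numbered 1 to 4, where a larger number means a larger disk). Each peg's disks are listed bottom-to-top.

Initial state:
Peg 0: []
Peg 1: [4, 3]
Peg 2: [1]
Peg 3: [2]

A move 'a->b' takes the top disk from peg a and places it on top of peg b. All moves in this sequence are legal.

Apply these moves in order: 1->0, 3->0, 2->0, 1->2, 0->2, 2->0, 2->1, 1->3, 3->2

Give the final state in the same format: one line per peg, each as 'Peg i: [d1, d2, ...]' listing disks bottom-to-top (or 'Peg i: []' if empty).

Answer: Peg 0: [3, 2, 1]
Peg 1: []
Peg 2: [4]
Peg 3: []

Derivation:
After move 1 (1->0):
Peg 0: [3]
Peg 1: [4]
Peg 2: [1]
Peg 3: [2]

After move 2 (3->0):
Peg 0: [3, 2]
Peg 1: [4]
Peg 2: [1]
Peg 3: []

After move 3 (2->0):
Peg 0: [3, 2, 1]
Peg 1: [4]
Peg 2: []
Peg 3: []

After move 4 (1->2):
Peg 0: [3, 2, 1]
Peg 1: []
Peg 2: [4]
Peg 3: []

After move 5 (0->2):
Peg 0: [3, 2]
Peg 1: []
Peg 2: [4, 1]
Peg 3: []

After move 6 (2->0):
Peg 0: [3, 2, 1]
Peg 1: []
Peg 2: [4]
Peg 3: []

After move 7 (2->1):
Peg 0: [3, 2, 1]
Peg 1: [4]
Peg 2: []
Peg 3: []

After move 8 (1->3):
Peg 0: [3, 2, 1]
Peg 1: []
Peg 2: []
Peg 3: [4]

After move 9 (3->2):
Peg 0: [3, 2, 1]
Peg 1: []
Peg 2: [4]
Peg 3: []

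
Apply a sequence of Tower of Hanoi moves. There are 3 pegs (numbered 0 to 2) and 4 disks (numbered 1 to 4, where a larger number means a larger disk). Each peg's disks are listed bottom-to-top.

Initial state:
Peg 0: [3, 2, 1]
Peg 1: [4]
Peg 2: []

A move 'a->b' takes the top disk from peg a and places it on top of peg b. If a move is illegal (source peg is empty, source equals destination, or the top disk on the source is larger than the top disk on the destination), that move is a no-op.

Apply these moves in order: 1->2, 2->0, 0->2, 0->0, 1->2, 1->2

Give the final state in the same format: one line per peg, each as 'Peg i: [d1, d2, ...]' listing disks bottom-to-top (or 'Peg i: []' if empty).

Answer: Peg 0: [3, 2]
Peg 1: []
Peg 2: [4, 1]

Derivation:
After move 1 (1->2):
Peg 0: [3, 2, 1]
Peg 1: []
Peg 2: [4]

After move 2 (2->0):
Peg 0: [3, 2, 1]
Peg 1: []
Peg 2: [4]

After move 3 (0->2):
Peg 0: [3, 2]
Peg 1: []
Peg 2: [4, 1]

After move 4 (0->0):
Peg 0: [3, 2]
Peg 1: []
Peg 2: [4, 1]

After move 5 (1->2):
Peg 0: [3, 2]
Peg 1: []
Peg 2: [4, 1]

After move 6 (1->2):
Peg 0: [3, 2]
Peg 1: []
Peg 2: [4, 1]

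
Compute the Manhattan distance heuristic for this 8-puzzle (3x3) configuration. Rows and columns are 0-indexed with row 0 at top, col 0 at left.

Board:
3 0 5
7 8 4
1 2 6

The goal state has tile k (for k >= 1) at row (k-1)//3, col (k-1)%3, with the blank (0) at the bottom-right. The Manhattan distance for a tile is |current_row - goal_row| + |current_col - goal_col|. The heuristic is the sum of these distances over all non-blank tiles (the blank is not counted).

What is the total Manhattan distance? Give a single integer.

Tile 3: at (0,0), goal (0,2), distance |0-0|+|0-2| = 2
Tile 5: at (0,2), goal (1,1), distance |0-1|+|2-1| = 2
Tile 7: at (1,0), goal (2,0), distance |1-2|+|0-0| = 1
Tile 8: at (1,1), goal (2,1), distance |1-2|+|1-1| = 1
Tile 4: at (1,2), goal (1,0), distance |1-1|+|2-0| = 2
Tile 1: at (2,0), goal (0,0), distance |2-0|+|0-0| = 2
Tile 2: at (2,1), goal (0,1), distance |2-0|+|1-1| = 2
Tile 6: at (2,2), goal (1,2), distance |2-1|+|2-2| = 1
Sum: 2 + 2 + 1 + 1 + 2 + 2 + 2 + 1 = 13

Answer: 13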